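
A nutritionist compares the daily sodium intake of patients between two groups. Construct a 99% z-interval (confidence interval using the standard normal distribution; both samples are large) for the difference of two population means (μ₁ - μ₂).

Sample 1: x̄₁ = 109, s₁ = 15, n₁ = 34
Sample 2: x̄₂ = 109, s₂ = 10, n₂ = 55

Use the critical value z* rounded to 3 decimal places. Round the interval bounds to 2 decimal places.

Both samples are large (n₁ = 34 ≥ 30, n₂ = 55 ≥ 30), so a z-interval for the difference of means applies.

Point estimate: x̄₁ - x̄₂ = 109 - 109 = 0

Standard error: SE = √(s₁²/n₁ + s₂²/n₂)
= √(15²/34 + 10²/55)
= √(6.617647 + 1.818182)
= 2.904450

For 99% confidence, z* = 2.576 (from standard normal table)
Margin of error: E = z* × SE = 2.576 × 2.904450 = 7.4819

Z-interval: (x̄₁ - x̄₂) ± E = 0 ± 7.4819 = (-7.4819, 7.4819)

Rounded to 2 decimal places:

(-7.48, 7.48)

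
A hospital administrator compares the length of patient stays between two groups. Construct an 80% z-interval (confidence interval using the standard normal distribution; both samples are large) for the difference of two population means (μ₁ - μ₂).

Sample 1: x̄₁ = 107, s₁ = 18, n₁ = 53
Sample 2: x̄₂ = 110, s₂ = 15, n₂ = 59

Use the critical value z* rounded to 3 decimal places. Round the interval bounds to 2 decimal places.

Both samples are large (n₁ = 53 ≥ 30, n₂ = 59 ≥ 30), so a z-interval for the difference of means applies.

Point estimate: x̄₁ - x̄₂ = 107 - 110 = -3

Standard error: SE = √(s₁²/n₁ + s₂²/n₂)
= √(18²/53 + 15²/59)
= √(6.113208 + 3.813559)
= 3.150677

For 80% confidence, z* = 1.282 (from standard normal table)
Margin of error: E = z* × SE = 1.282 × 3.150677 = 4.0392

Z-interval: (x̄₁ - x̄₂) ± E = -3 ± 4.0392 = (-7.0392, 1.0392)

Rounded to 2 decimal places:

(-7.04, 1.04)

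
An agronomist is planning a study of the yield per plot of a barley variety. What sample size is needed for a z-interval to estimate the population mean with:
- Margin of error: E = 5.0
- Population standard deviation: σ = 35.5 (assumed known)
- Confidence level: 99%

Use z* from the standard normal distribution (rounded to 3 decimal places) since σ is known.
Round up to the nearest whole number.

Using z* since population σ is known (z-interval formula).

For 99% confidence, z* = 2.576 (from standard normal table)

Sample size formula for z-interval: n = (z*σ/E)²

n = (2.576 × 35.5 / 5.0)²
  = (18.289600)²
  = 334.5095

Round up to the nearest whole number: n = 335

335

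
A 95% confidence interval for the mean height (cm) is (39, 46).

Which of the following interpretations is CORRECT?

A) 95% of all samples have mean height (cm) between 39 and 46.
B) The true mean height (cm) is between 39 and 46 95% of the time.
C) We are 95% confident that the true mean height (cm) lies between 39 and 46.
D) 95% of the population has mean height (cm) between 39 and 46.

A confidence interval represents our confidence in the procedure, not a probability statement about the parameter.

Key concept: If we repeated this sampling process many times and computed a 95% CI each time, about 95% of those intervals would contain the true population parameter.

For this specific interval (39, 46):
- Midpoint (point estimate): 42.5
- Margin of error: 3.5

The correct interpretation is the one stating confidence that the true parameter lies in the interval — option C.

C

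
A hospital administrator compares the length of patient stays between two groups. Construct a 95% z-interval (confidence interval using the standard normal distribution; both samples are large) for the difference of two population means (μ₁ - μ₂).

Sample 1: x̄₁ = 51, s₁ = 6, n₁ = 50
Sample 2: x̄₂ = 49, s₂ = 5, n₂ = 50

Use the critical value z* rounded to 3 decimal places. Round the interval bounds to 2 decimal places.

Both samples are large (n₁ = 50 ≥ 30, n₂ = 50 ≥ 30), so a z-interval for the difference of means applies.

Point estimate: x̄₁ - x̄₂ = 51 - 49 = 2

Standard error: SE = √(s₁²/n₁ + s₂²/n₂)
= √(6²/50 + 5²/50)
= √(0.720000 + 0.500000)
= 1.104536

For 95% confidence, z* = 1.96 (from standard normal table)
Margin of error: E = z* × SE = 1.96 × 1.104536 = 2.1649

Z-interval: (x̄₁ - x̄₂) ± E = 2 ± 2.1649 = (-0.1649, 4.1649)

Rounded to 2 decimal places:

(-0.16, 4.16)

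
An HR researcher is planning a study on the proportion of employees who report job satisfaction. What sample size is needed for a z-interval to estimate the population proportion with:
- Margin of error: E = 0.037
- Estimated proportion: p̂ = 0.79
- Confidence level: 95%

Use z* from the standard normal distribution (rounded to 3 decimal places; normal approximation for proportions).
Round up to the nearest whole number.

Using z* for proportion z-interval (normal approximation).

For 95% confidence, z* = 1.96 (from standard normal table)

Sample size formula for proportion z-interval: n = z*²p̂(1-p̂)/E²

n = 1.96² × 0.79 × 0.21 / 0.037²
  = 3.8416 × 0.1659 / 0.001369
  = 465.5379

Round up to the nearest whole number: n = 466

466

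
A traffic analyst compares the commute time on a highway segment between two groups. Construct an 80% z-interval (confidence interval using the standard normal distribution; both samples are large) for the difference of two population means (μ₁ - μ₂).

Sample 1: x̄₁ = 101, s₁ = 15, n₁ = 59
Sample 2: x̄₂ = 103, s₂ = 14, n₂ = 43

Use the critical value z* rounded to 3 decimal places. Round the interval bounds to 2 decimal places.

Both samples are large (n₁ = 59 ≥ 30, n₂ = 43 ≥ 30), so a z-interval for the difference of means applies.

Point estimate: x̄₁ - x̄₂ = 101 - 103 = -2

Standard error: SE = √(s₁²/n₁ + s₂²/n₂)
= √(15²/59 + 14²/43)
= √(3.813559 + 4.558140)
= 2.893389

For 80% confidence, z* = 1.282 (from standard normal table)
Margin of error: E = z* × SE = 1.282 × 2.893389 = 3.7093

Z-interval: (x̄₁ - x̄₂) ± E = -2 ± 3.7093 = (-5.7093, 1.7093)

Rounded to 2 decimal places:

(-5.71, 1.71)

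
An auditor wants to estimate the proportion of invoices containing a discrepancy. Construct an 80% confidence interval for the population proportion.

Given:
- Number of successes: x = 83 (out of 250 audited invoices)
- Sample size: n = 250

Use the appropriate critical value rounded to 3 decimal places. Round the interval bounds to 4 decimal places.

Sample proportion: p̂ = 83/250 = 0.332000

Check conditions for normal approximation:
  np̂ = 83 ≥ 10 ✓
  n(1-p̂) = 167 ≥ 10 ✓

The sample is large enough, so use a z-interval (normal approximation) for the proportion.

For 80% confidence, z* = 1.282 (from standard normal table)

Standard error: SE = √(p̂(1-p̂)/n) = √(0.332000×0.668000/250) = 0.02978429

Margin of error: E = z* × SE = 1.282 × 0.02978429 = 0.038183

Z-interval: p̂ ± E = 0.332000 ± 0.038183 = (0.293817, 0.370183)

Rounded to 4 decimal places:

(0.2938, 0.3702)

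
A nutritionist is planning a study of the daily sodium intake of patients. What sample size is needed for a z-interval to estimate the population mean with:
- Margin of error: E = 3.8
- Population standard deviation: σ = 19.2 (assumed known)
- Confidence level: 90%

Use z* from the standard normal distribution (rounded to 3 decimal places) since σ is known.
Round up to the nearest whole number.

Using z* since population σ is known (z-interval formula).

For 90% confidence, z* = 1.645 (from standard normal table)

Sample size formula for z-interval: n = (z*σ/E)²

n = (1.645 × 19.2 / 3.8)²
  = (8.311579)²
  = 69.0823

Round up to the nearest whole number: n = 70

70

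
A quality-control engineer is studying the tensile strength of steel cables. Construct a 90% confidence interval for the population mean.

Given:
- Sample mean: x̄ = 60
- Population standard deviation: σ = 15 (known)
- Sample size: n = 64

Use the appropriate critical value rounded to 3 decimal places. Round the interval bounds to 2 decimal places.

The population standard deviation σ is known, so use a z-interval (standard normal critical value).

For 90% confidence, z* = 1.645 (from standard normal table)

Standard error: SE = σ/√n = 15/√64 = 1.875000

Margin of error: E = z* × SE = 1.645 × 1.875000 = 3.0844

Z-interval: x̄ ± E = 60 ± 3.0844 = (56.9156, 63.0844)

Rounded to 2 decimal places:

(56.92, 63.08)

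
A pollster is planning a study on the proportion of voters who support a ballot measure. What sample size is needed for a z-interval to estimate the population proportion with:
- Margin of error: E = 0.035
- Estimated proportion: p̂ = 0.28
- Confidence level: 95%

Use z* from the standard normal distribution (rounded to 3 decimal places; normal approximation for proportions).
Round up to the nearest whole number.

Using z* for proportion z-interval (normal approximation).

For 95% confidence, z* = 1.96 (from standard normal table)

Sample size formula for proportion z-interval: n = z*²p̂(1-p̂)/E²

n = 1.96² × 0.28 × 0.72 / 0.035²
  = 3.8416 × 0.2016 / 0.001225
  = 632.2176

Round up to the nearest whole number: n = 633

633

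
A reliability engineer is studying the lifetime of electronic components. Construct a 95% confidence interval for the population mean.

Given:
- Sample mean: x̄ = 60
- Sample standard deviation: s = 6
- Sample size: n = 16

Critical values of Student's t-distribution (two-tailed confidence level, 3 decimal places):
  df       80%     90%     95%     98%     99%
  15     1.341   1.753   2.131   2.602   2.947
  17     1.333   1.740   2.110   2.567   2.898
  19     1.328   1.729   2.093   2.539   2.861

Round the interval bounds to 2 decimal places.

The population standard deviation σ is unknown (only the sample standard deviation s is given), so use a t-interval with df = n - 1 = 16 - 1 = 15.

For 95% confidence with df = 15, t* = 2.131 (from t-table)

Standard error: SE = s/√n = 6/√16 = 1.500000

Margin of error: E = t* × SE = 2.131 × 1.500000 = 3.1965

T-interval: x̄ ± E = 60 ± 3.1965 = (56.8035, 63.1965)

Rounded to 2 decimal places:

(56.80, 63.20)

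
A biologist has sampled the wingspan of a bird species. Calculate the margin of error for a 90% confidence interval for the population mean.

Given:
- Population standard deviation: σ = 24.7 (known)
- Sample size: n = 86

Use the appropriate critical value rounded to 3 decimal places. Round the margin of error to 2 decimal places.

The population standard deviation σ is known, so use the z-interval margin of error formula.

For 90% confidence, z* = 1.645 (from standard normal table)

Margin of error formula for z-interval: E = z* × σ/√n

E = 1.645 × 24.7/√86
  = 1.645 × 2.663469
  = 4.3814

Rounded to 2 decimal places:

4.38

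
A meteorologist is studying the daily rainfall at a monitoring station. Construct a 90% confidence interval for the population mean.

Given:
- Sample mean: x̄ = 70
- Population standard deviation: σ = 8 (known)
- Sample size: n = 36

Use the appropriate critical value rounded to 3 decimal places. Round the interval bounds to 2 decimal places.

The population standard deviation σ is known, so use a z-interval (standard normal critical value).

For 90% confidence, z* = 1.645 (from standard normal table)

Standard error: SE = σ/√n = 8/√36 = 1.333333

Margin of error: E = z* × SE = 1.645 × 1.333333 = 2.1933

Z-interval: x̄ ± E = 70 ± 2.1933 = (67.8067, 72.1933)

Rounded to 2 decimal places:

(67.81, 72.19)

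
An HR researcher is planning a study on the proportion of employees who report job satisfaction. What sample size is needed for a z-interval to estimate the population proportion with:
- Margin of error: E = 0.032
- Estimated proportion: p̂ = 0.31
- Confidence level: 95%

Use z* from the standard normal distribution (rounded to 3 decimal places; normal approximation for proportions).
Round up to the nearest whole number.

Using z* for proportion z-interval (normal approximation).

For 95% confidence, z* = 1.96 (from standard normal table)

Sample size formula for proportion z-interval: n = z*²p̂(1-p̂)/E²

n = 1.96² × 0.31 × 0.69 / 0.032²
  = 3.8416 × 0.2139 / 0.001024
  = 802.4592

Round up to the nearest whole number: n = 803

803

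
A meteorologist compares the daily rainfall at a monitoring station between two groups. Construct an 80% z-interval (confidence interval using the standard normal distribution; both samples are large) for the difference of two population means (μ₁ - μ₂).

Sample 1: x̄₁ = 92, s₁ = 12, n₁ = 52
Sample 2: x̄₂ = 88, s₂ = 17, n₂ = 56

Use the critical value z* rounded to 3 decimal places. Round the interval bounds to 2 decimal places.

Both samples are large (n₁ = 52 ≥ 30, n₂ = 56 ≥ 30), so a z-interval for the difference of means applies.

Point estimate: x̄₁ - x̄₂ = 92 - 88 = 4

Standard error: SE = √(s₁²/n₁ + s₂²/n₂)
= √(12²/52 + 17²/56)
= √(2.769231 + 5.160714)
= 2.816016

For 80% confidence, z* = 1.282 (from standard normal table)
Margin of error: E = z* × SE = 1.282 × 2.816016 = 3.6101

Z-interval: (x̄₁ - x̄₂) ± E = 4 ± 3.6101 = (0.3899, 7.6101)

Rounded to 2 decimal places:

(0.39, 7.61)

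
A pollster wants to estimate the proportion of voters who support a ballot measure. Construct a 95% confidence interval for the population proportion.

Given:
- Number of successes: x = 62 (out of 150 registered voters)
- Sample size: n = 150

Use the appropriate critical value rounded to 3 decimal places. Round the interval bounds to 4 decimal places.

Sample proportion: p̂ = 62/150 = 0.413333

Check conditions for normal approximation:
  np̂ = 62 ≥ 10 ✓
  n(1-p̂) = 88 ≥ 10 ✓

The sample is large enough, so use a z-interval (normal approximation) for the proportion.

For 95% confidence, z* = 1.96 (from standard normal table)

Standard error: SE = √(p̂(1-p̂)/n) = √(0.413333×0.586667/150) = 0.04020687

Margin of error: E = z* × SE = 1.96 × 0.04020687 = 0.078805

Z-interval: p̂ ± E = 0.413333 ± 0.078805 = (0.334528, 0.492139)

Rounded to 4 decimal places:

(0.3345, 0.4921)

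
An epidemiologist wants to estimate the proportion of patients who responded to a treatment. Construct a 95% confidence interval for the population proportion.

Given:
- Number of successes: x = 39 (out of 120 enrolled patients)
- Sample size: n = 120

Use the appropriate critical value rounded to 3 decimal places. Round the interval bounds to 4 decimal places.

Sample proportion: p̂ = 39/120 = 0.325000

Check conditions for normal approximation:
  np̂ = 39 ≥ 10 ✓
  n(1-p̂) = 81 ≥ 10 ✓

The sample is large enough, so use a z-interval (normal approximation) for the proportion.

For 95% confidence, z* = 1.96 (from standard normal table)

Standard error: SE = √(p̂(1-p̂)/n) = √(0.325000×0.675000/120) = 0.04275658

Margin of error: E = z* × SE = 1.96 × 0.04275658 = 0.083803

Z-interval: p̂ ± E = 0.325000 ± 0.083803 = (0.241197, 0.408803)

Rounded to 4 decimal places:

(0.2412, 0.4088)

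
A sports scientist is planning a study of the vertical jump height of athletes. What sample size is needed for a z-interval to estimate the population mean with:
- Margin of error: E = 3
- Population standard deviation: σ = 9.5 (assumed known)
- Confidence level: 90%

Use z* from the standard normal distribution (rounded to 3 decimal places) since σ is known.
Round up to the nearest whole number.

Using z* since population σ is known (z-interval formula).

For 90% confidence, z* = 1.645 (from standard normal table)

Sample size formula for z-interval: n = (z*σ/E)²

n = (1.645 × 9.5 / 3)²
  = (5.209167)²
  = 27.1354

Round up to the nearest whole number: n = 28

28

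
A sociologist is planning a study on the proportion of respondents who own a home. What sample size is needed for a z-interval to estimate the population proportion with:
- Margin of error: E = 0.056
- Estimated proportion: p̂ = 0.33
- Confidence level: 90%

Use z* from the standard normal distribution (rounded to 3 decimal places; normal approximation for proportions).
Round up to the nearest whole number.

Using z* for proportion z-interval (normal approximation).

For 90% confidence, z* = 1.645 (from standard normal table)

Sample size formula for proportion z-interval: n = z*²p̂(1-p̂)/E²

n = 1.645² × 0.33 × 0.67 / 0.056²
  = 2.706025 × 0.2211 / 0.003136
  = 190.7851

Round up to the nearest whole number: n = 191

191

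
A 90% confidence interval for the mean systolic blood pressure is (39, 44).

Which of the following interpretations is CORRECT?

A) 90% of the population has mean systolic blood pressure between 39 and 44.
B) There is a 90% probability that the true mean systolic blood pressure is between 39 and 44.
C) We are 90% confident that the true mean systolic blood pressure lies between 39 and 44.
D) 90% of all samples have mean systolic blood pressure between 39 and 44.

A confidence interval represents our confidence in the procedure, not a probability statement about the parameter.

Key concept: If we repeated this sampling process many times and computed a 90% CI each time, about 90% of those intervals would contain the true population parameter.

For this specific interval (39, 44):
- Midpoint (point estimate): 41.5
- Margin of error: 2.5

The correct interpretation is the one stating confidence that the true parameter lies in the interval — option C.

C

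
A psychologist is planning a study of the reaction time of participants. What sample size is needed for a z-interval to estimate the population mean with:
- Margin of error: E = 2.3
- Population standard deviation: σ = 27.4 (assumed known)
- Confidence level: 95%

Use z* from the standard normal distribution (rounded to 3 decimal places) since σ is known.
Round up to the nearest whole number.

Using z* since population σ is known (z-interval formula).

For 95% confidence, z* = 1.96 (from standard normal table)

Sample size formula for z-interval: n = (z*σ/E)²

n = (1.96 × 27.4 / 2.3)²
  = (23.349565)²
  = 545.2022

Round up to the nearest whole number: n = 546

546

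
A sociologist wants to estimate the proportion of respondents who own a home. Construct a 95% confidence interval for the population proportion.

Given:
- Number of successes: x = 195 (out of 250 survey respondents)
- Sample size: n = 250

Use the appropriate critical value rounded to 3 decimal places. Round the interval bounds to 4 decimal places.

Sample proportion: p̂ = 195/250 = 0.780000

Check conditions for normal approximation:
  np̂ = 195 ≥ 10 ✓
  n(1-p̂) = 55 ≥ 10 ✓

The sample is large enough, so use a z-interval (normal approximation) for the proportion.

For 95% confidence, z* = 1.96 (from standard normal table)

Standard error: SE = √(p̂(1-p̂)/n) = √(0.780000×0.220000/250) = 0.02619924

Margin of error: E = z* × SE = 1.96 × 0.02619924 = 0.051351

Z-interval: p̂ ± E = 0.780000 ± 0.051351 = (0.728649, 0.831351)

Rounded to 4 decimal places:

(0.7286, 0.8314)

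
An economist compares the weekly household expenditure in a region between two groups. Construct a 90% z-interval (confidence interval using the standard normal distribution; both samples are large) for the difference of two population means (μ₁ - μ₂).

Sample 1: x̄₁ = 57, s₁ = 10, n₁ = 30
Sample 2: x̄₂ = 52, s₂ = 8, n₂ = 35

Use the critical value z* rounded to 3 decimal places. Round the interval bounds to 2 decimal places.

Both samples are large (n₁ = 30 ≥ 30, n₂ = 35 ≥ 30), so a z-interval for the difference of means applies.

Point estimate: x̄₁ - x̄₂ = 57 - 52 = 5

Standard error: SE = √(s₁²/n₁ + s₂²/n₂)
= √(10²/30 + 8²/35)
= √(3.333333 + 1.828571)
= 2.271983

For 90% confidence, z* = 1.645 (from standard normal table)
Margin of error: E = z* × SE = 1.645 × 2.271983 = 3.7374

Z-interval: (x̄₁ - x̄₂) ± E = 5 ± 3.7374 = (1.2626, 8.7374)

Rounded to 2 decimal places:

(1.26, 8.74)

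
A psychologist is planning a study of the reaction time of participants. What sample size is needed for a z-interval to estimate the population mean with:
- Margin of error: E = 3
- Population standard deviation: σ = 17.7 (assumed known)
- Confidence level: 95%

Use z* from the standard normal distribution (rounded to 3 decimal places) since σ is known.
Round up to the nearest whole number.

Using z* since population σ is known (z-interval formula).

For 95% confidence, z* = 1.96 (from standard normal table)

Sample size formula for z-interval: n = (z*σ/E)²

n = (1.96 × 17.7 / 3)²
  = (11.564000)²
  = 133.7261

Round up to the nearest whole number: n = 134

134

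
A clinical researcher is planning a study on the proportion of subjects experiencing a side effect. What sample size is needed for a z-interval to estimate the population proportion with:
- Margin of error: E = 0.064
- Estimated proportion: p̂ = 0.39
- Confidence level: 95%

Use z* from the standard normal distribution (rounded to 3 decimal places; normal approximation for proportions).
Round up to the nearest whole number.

Using z* for proportion z-interval (normal approximation).

For 95% confidence, z* = 1.96 (from standard normal table)

Sample size formula for proportion z-interval: n = z*²p̂(1-p̂)/E²

n = 1.96² × 0.39 × 0.61 / 0.064²
  = 3.8416 × 0.2379 / 0.004096
  = 223.1242

Round up to the nearest whole number: n = 224

224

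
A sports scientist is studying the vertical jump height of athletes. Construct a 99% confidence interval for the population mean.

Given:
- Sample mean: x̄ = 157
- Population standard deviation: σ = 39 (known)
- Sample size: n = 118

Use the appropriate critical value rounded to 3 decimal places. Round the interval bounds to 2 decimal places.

The population standard deviation σ is known, so use a z-interval (standard normal critical value).

For 99% confidence, z* = 2.576 (from standard normal table)

Standard error: SE = σ/√n = 39/√118 = 3.590241

Margin of error: E = z* × SE = 2.576 × 3.590241 = 9.2485

Z-interval: x̄ ± E = 157 ± 9.2485 = (147.7515, 166.2485)

Rounded to 2 decimal places:

(147.75, 166.25)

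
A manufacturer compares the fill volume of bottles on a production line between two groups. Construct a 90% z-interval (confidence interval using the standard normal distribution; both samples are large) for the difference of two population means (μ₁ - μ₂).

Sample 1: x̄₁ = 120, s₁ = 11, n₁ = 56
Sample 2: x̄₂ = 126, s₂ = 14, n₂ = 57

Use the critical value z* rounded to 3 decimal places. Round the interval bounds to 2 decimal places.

Both samples are large (n₁ = 56 ≥ 30, n₂ = 57 ≥ 30), so a z-interval for the difference of means applies.

Point estimate: x̄₁ - x̄₂ = 120 - 126 = -6

Standard error: SE = √(s₁²/n₁ + s₂²/n₂)
= √(11²/56 + 14²/57)
= √(2.160714 + 3.438596)
= 2.366286

For 90% confidence, z* = 1.645 (from standard normal table)
Margin of error: E = z* × SE = 1.645 × 2.366286 = 3.8925

Z-interval: (x̄₁ - x̄₂) ± E = -6 ± 3.8925 = (-9.8925, -2.1075)

Rounded to 2 decimal places:

(-9.89, -2.11)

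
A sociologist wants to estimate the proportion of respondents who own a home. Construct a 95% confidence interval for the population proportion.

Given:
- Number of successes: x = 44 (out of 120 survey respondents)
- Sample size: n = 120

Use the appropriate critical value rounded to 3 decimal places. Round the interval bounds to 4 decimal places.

Sample proportion: p̂ = 44/120 = 0.366667

Check conditions for normal approximation:
  np̂ = 44 ≥ 10 ✓
  n(1-p̂) = 76 ≥ 10 ✓

The sample is large enough, so use a z-interval (normal approximation) for the proportion.

For 95% confidence, z* = 1.96 (from standard normal table)

Standard error: SE = √(p̂(1-p̂)/n) = √(0.366667×0.633333/120) = 0.04399074

Margin of error: E = z* × SE = 1.96 × 0.04399074 = 0.086222

Z-interval: p̂ ± E = 0.366667 ± 0.086222 = (0.280445, 0.452889)

Rounded to 4 decimal places:

(0.2804, 0.4529)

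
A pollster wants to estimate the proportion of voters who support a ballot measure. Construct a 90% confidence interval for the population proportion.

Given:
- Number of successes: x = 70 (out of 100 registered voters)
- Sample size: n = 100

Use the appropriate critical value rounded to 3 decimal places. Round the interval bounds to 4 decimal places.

Sample proportion: p̂ = 70/100 = 0.700000

Check conditions for normal approximation:
  np̂ = 70 ≥ 10 ✓
  n(1-p̂) = 30 ≥ 10 ✓

The sample is large enough, so use a z-interval (normal approximation) for the proportion.

For 90% confidence, z* = 1.645 (from standard normal table)

Standard error: SE = √(p̂(1-p̂)/n) = √(0.700000×0.300000/100) = 0.04582576

Margin of error: E = z* × SE = 1.645 × 0.04582576 = 0.075383

Z-interval: p̂ ± E = 0.700000 ± 0.075383 = (0.624617, 0.775383)

Rounded to 4 decimal places:

(0.6246, 0.7754)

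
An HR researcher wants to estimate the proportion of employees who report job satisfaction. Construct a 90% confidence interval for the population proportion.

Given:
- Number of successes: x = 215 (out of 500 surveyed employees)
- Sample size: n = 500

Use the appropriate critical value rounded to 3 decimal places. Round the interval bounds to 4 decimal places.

Sample proportion: p̂ = 215/500 = 0.430000

Check conditions for normal approximation:
  np̂ = 215 ≥ 10 ✓
  n(1-p̂) = 285 ≥ 10 ✓

The sample is large enough, so use a z-interval (normal approximation) for the proportion.

For 90% confidence, z* = 1.645 (from standard normal table)

Standard error: SE = √(p̂(1-p̂)/n) = √(0.430000×0.570000/500) = 0.02214046

Margin of error: E = z* × SE = 1.645 × 0.02214046 = 0.036421

Z-interval: p̂ ± E = 0.430000 ± 0.036421 = (0.393579, 0.466421)

Rounded to 4 decimal places:

(0.3936, 0.4664)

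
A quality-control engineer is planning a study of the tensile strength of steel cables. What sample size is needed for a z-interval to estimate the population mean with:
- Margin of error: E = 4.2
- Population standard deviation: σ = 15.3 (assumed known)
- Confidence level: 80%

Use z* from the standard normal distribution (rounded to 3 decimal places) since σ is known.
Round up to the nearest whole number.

Using z* since population σ is known (z-interval formula).

For 80% confidence, z* = 1.282 (from standard normal table)

Sample size formula for z-interval: n = (z*σ/E)²

n = (1.282 × 15.3 / 4.2)²
  = (4.670143)²
  = 21.8102

Round up to the nearest whole number: n = 22

22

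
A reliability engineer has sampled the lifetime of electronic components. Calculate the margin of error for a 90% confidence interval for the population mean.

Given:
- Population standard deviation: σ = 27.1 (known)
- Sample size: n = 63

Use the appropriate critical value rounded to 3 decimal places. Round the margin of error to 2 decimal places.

The population standard deviation σ is known, so use the z-interval margin of error formula.

For 90% confidence, z* = 1.645 (from standard normal table)

Margin of error formula for z-interval: E = z* × σ/√n

E = 1.645 × 27.1/√63
  = 1.645 × 3.414279
  = 5.6165

Rounded to 2 decimal places:

5.62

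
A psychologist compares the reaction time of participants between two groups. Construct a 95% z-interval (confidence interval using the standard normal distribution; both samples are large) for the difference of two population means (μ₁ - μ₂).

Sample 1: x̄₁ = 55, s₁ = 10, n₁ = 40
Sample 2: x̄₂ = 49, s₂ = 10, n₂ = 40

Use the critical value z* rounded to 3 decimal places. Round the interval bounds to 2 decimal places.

Both samples are large (n₁ = 40 ≥ 30, n₂ = 40 ≥ 30), so a z-interval for the difference of means applies.

Point estimate: x̄₁ - x̄₂ = 55 - 49 = 6

Standard error: SE = √(s₁²/n₁ + s₂²/n₂)
= √(10²/40 + 10²/40)
= √(2.500000 + 2.500000)
= 2.236068

For 95% confidence, z* = 1.96 (from standard normal table)
Margin of error: E = z* × SE = 1.96 × 2.236068 = 4.3827

Z-interval: (x̄₁ - x̄₂) ± E = 6 ± 4.3827 = (1.6173, 10.3827)

Rounded to 2 decimal places:

(1.62, 10.38)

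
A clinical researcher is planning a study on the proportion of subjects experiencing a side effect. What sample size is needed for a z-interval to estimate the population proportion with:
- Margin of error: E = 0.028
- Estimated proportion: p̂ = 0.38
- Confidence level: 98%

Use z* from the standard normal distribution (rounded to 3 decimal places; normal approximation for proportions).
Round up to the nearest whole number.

Using z* for proportion z-interval (normal approximation).

For 98% confidence, z* = 2.326 (from standard normal table)

Sample size formula for proportion z-interval: n = z*²p̂(1-p̂)/E²

n = 2.326² × 0.38 × 0.62 / 0.028²
  = 5.410276 × 0.2356 / 0.000784
  = 1625.8431

Round up to the nearest whole number: n = 1626

1626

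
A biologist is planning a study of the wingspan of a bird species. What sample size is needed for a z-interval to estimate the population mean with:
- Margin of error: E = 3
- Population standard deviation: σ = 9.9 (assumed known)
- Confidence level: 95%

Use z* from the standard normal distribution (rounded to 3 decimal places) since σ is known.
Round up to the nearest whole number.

Using z* since population σ is known (z-interval formula).

For 95% confidence, z* = 1.96 (from standard normal table)

Sample size formula for z-interval: n = (z*σ/E)²

n = (1.96 × 9.9 / 3)²
  = (6.468000)²
  = 41.8350

Round up to the nearest whole number: n = 42

42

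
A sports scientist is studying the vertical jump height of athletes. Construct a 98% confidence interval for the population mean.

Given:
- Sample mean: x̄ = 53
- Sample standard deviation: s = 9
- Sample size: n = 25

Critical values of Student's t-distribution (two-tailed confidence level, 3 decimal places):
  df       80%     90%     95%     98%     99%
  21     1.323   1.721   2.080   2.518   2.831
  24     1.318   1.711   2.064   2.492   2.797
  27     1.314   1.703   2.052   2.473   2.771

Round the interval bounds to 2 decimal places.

The population standard deviation σ is unknown (only the sample standard deviation s is given), so use a t-interval with df = n - 1 = 25 - 1 = 24.

For 98% confidence with df = 24, t* = 2.492 (from t-table)

Standard error: SE = s/√n = 9/√25 = 1.800000

Margin of error: E = t* × SE = 2.492 × 1.800000 = 4.4856

T-interval: x̄ ± E = 53 ± 4.4856 = (48.5144, 57.4856)

Rounded to 2 decimal places:

(48.51, 57.49)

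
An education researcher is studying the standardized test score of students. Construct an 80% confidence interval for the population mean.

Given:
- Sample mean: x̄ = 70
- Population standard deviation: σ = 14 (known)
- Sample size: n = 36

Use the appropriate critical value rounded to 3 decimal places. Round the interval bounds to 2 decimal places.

The population standard deviation σ is known, so use a z-interval (standard normal critical value).

For 80% confidence, z* = 1.282 (from standard normal table)

Standard error: SE = σ/√n = 14/√36 = 2.333333

Margin of error: E = z* × SE = 1.282 × 2.333333 = 2.9913

Z-interval: x̄ ± E = 70 ± 2.9913 = (67.0087, 72.9913)

Rounded to 2 decimal places:

(67.01, 72.99)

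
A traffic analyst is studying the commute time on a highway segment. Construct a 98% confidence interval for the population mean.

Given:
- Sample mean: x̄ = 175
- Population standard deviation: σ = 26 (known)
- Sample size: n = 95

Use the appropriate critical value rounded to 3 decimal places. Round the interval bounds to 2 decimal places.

The population standard deviation σ is known, so use a z-interval (standard normal critical value).

For 98% confidence, z* = 2.326 (from standard normal table)

Standard error: SE = σ/√n = 26/√95 = 2.667544

Margin of error: E = z* × SE = 2.326 × 2.667544 = 6.2047

Z-interval: x̄ ± E = 175 ± 6.2047 = (168.7953, 181.2047)

Rounded to 2 decimal places:

(168.80, 181.20)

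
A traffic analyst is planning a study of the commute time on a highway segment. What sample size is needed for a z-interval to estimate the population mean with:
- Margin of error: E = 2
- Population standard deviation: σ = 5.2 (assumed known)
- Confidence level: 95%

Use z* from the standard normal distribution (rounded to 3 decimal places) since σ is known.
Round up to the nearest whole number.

Using z* since population σ is known (z-interval formula).

For 95% confidence, z* = 1.96 (from standard normal table)

Sample size formula for z-interval: n = (z*σ/E)²

n = (1.96 × 5.2 / 2)²
  = (5.096000)²
  = 25.9692

Round up to the nearest whole number: n = 26

26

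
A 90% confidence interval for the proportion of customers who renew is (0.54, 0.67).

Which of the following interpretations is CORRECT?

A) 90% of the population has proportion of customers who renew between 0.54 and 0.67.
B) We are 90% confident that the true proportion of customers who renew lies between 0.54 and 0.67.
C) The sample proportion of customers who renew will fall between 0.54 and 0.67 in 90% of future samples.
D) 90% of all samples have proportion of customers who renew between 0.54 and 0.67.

A confidence interval represents our confidence in the procedure, not a probability statement about the parameter.

Key concept: If we repeated this sampling process many times and computed a 90% CI each time, about 90% of those intervals would contain the true population parameter.

For this specific interval (0.54, 0.67):
- Midpoint (point estimate): 0.605
- Margin of error: 0.065

The correct interpretation is the one stating confidence that the true parameter lies in the interval — option B.

B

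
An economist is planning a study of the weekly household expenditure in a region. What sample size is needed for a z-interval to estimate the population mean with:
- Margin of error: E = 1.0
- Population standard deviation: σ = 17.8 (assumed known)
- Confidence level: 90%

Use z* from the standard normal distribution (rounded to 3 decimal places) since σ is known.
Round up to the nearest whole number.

Using z* since population σ is known (z-interval formula).

For 90% confidence, z* = 1.645 (from standard normal table)

Sample size formula for z-interval: n = (z*σ/E)²

n = (1.645 × 17.8 / 1.0)²
  = (29.281000)²
  = 857.3770

Round up to the nearest whole number: n = 858

858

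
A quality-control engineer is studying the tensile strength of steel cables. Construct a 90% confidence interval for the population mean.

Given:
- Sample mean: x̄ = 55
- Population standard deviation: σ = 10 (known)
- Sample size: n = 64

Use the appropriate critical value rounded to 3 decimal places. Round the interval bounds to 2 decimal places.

The population standard deviation σ is known, so use a z-interval (standard normal critical value).

For 90% confidence, z* = 1.645 (from standard normal table)

Standard error: SE = σ/√n = 10/√64 = 1.250000

Margin of error: E = z* × SE = 1.645 × 1.250000 = 2.0562

Z-interval: x̄ ± E = 55 ± 2.0562 = (52.9438, 57.0562)

Rounded to 2 decimal places:

(52.94, 57.06)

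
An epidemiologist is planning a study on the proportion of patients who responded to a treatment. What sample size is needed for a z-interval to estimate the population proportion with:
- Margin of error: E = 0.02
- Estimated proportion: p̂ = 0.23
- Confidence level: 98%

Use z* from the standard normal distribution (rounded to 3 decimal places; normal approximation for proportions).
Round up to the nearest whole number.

Using z* for proportion z-interval (normal approximation).

For 98% confidence, z* = 2.326 (from standard normal table)

Sample size formula for proportion z-interval: n = z*²p̂(1-p̂)/E²

n = 2.326² × 0.23 × 0.77 / 0.02²
  = 5.410276 × 0.1771 / 0.0004
  = 2395.3997

Round up to the nearest whole number: n = 2396

2396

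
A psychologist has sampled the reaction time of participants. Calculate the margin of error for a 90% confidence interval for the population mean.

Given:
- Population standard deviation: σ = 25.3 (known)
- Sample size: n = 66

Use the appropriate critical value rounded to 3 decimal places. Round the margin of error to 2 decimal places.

The population standard deviation σ is known, so use the z-interval margin of error formula.

For 90% confidence, z* = 1.645 (from standard normal table)

Margin of error formula for z-interval: E = z* × σ/√n

E = 1.645 × 25.3/√66
  = 1.645 × 3.114215
  = 5.1229

Rounded to 2 decimal places:

5.12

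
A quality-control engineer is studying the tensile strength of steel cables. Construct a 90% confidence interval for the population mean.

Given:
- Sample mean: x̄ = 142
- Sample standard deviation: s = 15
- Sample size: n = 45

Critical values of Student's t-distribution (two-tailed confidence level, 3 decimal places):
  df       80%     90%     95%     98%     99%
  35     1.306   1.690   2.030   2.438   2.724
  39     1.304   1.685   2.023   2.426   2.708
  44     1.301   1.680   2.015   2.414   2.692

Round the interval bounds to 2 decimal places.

The population standard deviation σ is unknown (only the sample standard deviation s is given), so use a t-interval with df = n - 1 = 45 - 1 = 44.

For 90% confidence with df = 44, t* = 1.680 (from t-table)

Standard error: SE = s/√n = 15/√45 = 2.236068

Margin of error: E = t* × SE = 1.680 × 2.236068 = 3.7566

T-interval: x̄ ± E = 142 ± 3.7566 = (138.2434, 145.7566)

Rounded to 2 decimal places:

(138.24, 145.76)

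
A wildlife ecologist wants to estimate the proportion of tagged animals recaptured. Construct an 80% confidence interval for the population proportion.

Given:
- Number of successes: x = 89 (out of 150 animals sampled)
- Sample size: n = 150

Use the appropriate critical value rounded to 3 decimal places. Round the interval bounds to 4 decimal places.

Sample proportion: p̂ = 89/150 = 0.593333

Check conditions for normal approximation:
  np̂ = 89 ≥ 10 ✓
  n(1-p̂) = 61 ≥ 10 ✓

The sample is large enough, so use a z-interval (normal approximation) for the proportion.

For 80% confidence, z* = 1.282 (from standard normal table)

Standard error: SE = √(p̂(1-p̂)/n) = √(0.593333×0.406667/150) = 0.04010726

Margin of error: E = z* × SE = 1.282 × 0.04010726 = 0.051418

Z-interval: p̂ ± E = 0.593333 ± 0.051418 = (0.541916, 0.644751)

Rounded to 4 decimal places:

(0.5419, 0.6448)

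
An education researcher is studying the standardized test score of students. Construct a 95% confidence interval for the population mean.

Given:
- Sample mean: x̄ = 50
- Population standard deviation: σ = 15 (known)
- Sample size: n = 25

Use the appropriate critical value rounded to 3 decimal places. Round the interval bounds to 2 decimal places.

The population standard deviation σ is known, so use a z-interval (standard normal critical value).

For 95% confidence, z* = 1.96 (from standard normal table)

Standard error: SE = σ/√n = 15/√25 = 3.000000

Margin of error: E = z* × SE = 1.96 × 3.000000 = 5.8800

Z-interval: x̄ ± E = 50 ± 5.8800 = (44.1200, 55.8800)

Rounded to 2 decimal places:

(44.12, 55.88)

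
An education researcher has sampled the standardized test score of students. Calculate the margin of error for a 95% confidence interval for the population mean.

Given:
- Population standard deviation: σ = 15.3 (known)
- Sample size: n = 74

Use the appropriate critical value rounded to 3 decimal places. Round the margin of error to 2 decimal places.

The population standard deviation σ is known, so use the z-interval margin of error formula.

For 95% confidence, z* = 1.96 (from standard normal table)

Margin of error formula for z-interval: E = z* × σ/√n

E = 1.96 × 15.3/√74
  = 1.96 × 1.778589
  = 3.4860

Rounded to 2 decimal places:

3.49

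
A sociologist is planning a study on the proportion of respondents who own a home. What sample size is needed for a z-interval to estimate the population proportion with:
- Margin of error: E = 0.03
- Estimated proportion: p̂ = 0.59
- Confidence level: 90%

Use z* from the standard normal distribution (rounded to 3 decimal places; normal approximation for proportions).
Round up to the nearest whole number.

Using z* for proportion z-interval (normal approximation).

For 90% confidence, z* = 1.645 (from standard normal table)

Sample size formula for proportion z-interval: n = z*²p̂(1-p̂)/E²

n = 1.645² × 0.59 × 0.41 / 0.03²
  = 2.706025 × 0.2419 / 0.0009
  = 727.3194

Round up to the nearest whole number: n = 728

728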